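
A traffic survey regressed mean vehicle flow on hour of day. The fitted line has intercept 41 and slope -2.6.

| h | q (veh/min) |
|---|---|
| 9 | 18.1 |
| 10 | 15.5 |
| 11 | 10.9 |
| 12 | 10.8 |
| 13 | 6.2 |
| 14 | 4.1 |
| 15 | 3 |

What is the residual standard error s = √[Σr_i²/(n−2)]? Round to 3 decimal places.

h=9: ŷ = 41 − 2.6·9 = 17.6; r = 18.1 − 17.6 = 0.5
h=10: ŷ = 41 − 2.6·10 = 15; r = 15.5 − 15 = 0.5
h=11: ŷ = 41 − 2.6·11 = 12.4; r = 10.9 − 12.4 = -1.5
h=12: ŷ = 41 − 2.6·12 = 9.8; r = 10.8 − 9.8 = 1
h=13: ŷ = 41 − 2.6·13 = 7.2; r = 6.2 − 7.2 = -1
h=14: ŷ = 41 − 2.6·14 = 4.6; r = 4.1 − 4.6 = -0.5
h=15: ŷ = 41 − 2.6·15 = 2; r = 3 − 2 = 1
SSE = 0.25 + 0.25 + 2.25 + 1 + 1 + 0.25 + 1 = 6
s = √(6/5) = √1.2 ≈ 1.095

s = 1.095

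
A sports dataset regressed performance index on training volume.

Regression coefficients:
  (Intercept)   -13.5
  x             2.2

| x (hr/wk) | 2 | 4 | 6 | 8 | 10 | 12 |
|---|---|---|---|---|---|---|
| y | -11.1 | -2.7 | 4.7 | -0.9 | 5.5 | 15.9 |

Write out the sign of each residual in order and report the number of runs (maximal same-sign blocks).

4 runs

x=2: ŷ = -13.5 + 2.2·2 = -9.1; e = -11.1 − (-9.1) = -2
x=4: ŷ = -13.5 + 2.2·4 = -4.7; e = -2.7 − (-4.7) = 2
x=6: ŷ = -13.5 + 2.2·6 = -0.3; e = 4.7 − (-0.3) = 5
x=8: ŷ = -13.5 + 2.2·8 = 4.1; e = -0.9 − 4.1 = -5
x=10: ŷ = -13.5 + 2.2·10 = 8.5; e = 5.5 − 8.5 = -3
x=12: ŷ = -13.5 + 2.2·12 = 12.9; e = 15.9 − 12.9 = 3
Signs: − + + − − +
Runs: −×1, +×2, −×2, +×1 → 4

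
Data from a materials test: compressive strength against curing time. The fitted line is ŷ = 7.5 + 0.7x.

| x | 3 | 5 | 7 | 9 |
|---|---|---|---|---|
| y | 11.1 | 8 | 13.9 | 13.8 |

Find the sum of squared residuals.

x=3: ŷ = 7.5 + 0.7·3 = 9.6; r = 11.1 − 9.6 = 1.5
x=5: ŷ = 7.5 + 0.7·5 = 11; r = 8 − 11 = -3
x=7: ŷ = 7.5 + 0.7·7 = 12.4; r = 13.9 − 12.4 = 1.5
x=9: ŷ = 7.5 + 0.7·9 = 13.8; r = 13.8 − 13.8 = 0
SSE = 2.25 + 9 + 2.25 + 0 = 13.5

SSE = 13.5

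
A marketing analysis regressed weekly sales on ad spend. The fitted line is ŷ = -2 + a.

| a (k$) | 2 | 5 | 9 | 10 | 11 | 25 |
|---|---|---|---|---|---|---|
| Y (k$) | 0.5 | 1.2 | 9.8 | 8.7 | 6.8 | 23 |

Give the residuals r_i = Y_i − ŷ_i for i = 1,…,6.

0.5, -1.8, 2.8, 0.7, -2.2, 0

a=2: ŷ = -2 + 2 = 0; r = 0.5 − 0 = 0.5
a=5: ŷ = -2 + 5 = 3; r = 1.2 − 3 = -1.8
a=9: ŷ = -2 + 9 = 7; r = 9.8 − 7 = 2.8
a=10: ŷ = -2 + 10 = 8; r = 8.7 − 8 = 0.7
a=11: ŷ = -2 + 11 = 9; r = 6.8 − 9 = -2.2
a=25: ŷ = -2 + 25 = 23; r = 23 − 23 = 0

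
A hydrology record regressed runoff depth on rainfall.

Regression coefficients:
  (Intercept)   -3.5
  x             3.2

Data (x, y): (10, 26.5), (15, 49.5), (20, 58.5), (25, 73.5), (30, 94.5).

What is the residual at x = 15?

ŷ = -3.5 + 3.2·15 = 44.5
r = 49.5 − 44.5 = 5

r = 5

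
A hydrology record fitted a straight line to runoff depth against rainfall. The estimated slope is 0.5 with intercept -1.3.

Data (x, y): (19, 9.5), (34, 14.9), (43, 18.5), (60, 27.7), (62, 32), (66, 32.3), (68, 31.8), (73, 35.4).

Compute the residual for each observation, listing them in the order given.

x=19: ŷ = -1.3 + 0.5·19 = 8.2; e = 9.5 − 8.2 = 1.3
x=34: ŷ = -1.3 + 0.5·34 = 15.7; e = 14.9 − 15.7 = -0.8
x=43: ŷ = -1.3 + 0.5·43 = 20.2; e = 18.5 − 20.2 = -1.7
x=60: ŷ = -1.3 + 0.5·60 = 28.7; e = 27.7 − 28.7 = -1
x=62: ŷ = -1.3 + 0.5·62 = 29.7; e = 32 − 29.7 = 2.3
x=66: ŷ = -1.3 + 0.5·66 = 31.7; e = 32.3 − 31.7 = 0.6
x=68: ŷ = -1.3 + 0.5·68 = 32.7; e = 31.8 − 32.7 = -0.9
x=73: ŷ = -1.3 + 0.5·73 = 35.2; e = 35.4 − 35.2 = 0.2

1.3, -0.8, -1.7, -1, 2.3, 0.6, -0.9, 0.2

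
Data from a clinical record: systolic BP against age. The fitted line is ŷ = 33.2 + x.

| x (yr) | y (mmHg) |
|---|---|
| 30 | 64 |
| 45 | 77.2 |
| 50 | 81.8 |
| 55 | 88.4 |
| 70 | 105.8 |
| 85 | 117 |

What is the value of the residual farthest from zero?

x=30: ŷ = 33.2 + 30 = 63.2; e = 64 − 63.2 = 0.8
x=45: ŷ = 33.2 + 45 = 78.2; e = 77.2 − 78.2 = -1
x=50: ŷ = 33.2 + 50 = 83.2; e = 81.8 − 83.2 = -1.4
x=55: ŷ = 33.2 + 55 = 88.2; e = 88.4 − 88.2 = 0.2
x=70: ŷ = 33.2 + 70 = 103.2; e = 105.8 − 103.2 = 2.6
x=85: ŷ = 33.2 + 85 = 118.2; e = 117 − 118.2 = -1.2
Largest |e| is 2.6 at x = 70, residual 2.6.

e = 2.6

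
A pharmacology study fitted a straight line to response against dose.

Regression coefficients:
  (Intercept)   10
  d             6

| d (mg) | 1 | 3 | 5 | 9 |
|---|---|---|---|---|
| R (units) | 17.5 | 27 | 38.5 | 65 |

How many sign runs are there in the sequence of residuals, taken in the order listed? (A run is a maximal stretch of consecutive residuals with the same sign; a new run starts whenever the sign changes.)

3 runs

d=1: ŷ = 10 + 6·1 = 16; e = 17.5 − 16 = 1.5
d=3: ŷ = 10 + 6·3 = 28; e = 27 − 28 = -1
d=5: ŷ = 10 + 6·5 = 40; e = 38.5 − 40 = -1.5
d=9: ŷ = 10 + 6·9 = 64; e = 65 − 64 = 1
Signs: + − − +
Runs: +×1, −×2, +×1 → 3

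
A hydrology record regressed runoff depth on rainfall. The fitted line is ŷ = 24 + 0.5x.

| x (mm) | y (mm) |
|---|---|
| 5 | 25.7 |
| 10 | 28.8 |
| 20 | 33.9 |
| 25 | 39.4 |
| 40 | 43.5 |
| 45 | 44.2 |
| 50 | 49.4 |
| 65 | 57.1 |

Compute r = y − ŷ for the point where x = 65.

r = 0.6

ŷ = 24 + 0.5·65 = 56.5
r = 57.1 − 56.5 = 0.6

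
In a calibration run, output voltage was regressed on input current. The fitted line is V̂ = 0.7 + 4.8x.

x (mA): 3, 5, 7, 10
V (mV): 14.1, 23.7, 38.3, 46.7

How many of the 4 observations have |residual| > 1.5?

2

x=3: V̂ = 0.7 + 4.8·3 = 15.1; r = 14.1 − 15.1 = -1
x=5: V̂ = 0.7 + 4.8·5 = 24.7; r = 23.7 − 24.7 = -1
x=7: V̂ = 0.7 + 4.8·7 = 34.3; r = 38.3 − 34.3 = 4
x=10: V̂ = 0.7 + 4.8·10 = 48.7; r = 46.7 − 48.7 = -2
|r| > 1.5: x=7 (|r|=4), x=10 (|r|=2) → 2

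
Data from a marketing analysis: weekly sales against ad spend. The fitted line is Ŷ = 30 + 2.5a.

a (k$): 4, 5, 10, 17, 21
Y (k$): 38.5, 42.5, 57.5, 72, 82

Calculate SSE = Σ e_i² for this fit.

a=4: Ŷ = 30 + 2.5·4 = 40; e = 38.5 − 40 = -1.5
a=5: Ŷ = 30 + 2.5·5 = 42.5; e = 42.5 − 42.5 = 0
a=10: Ŷ = 30 + 2.5·10 = 55; e = 57.5 − 55 = 2.5
a=17: Ŷ = 30 + 2.5·17 = 72.5; e = 72 − 72.5 = -0.5
a=21: Ŷ = 30 + 2.5·21 = 82.5; e = 82 − 82.5 = -0.5
SSE = 2.25 + 0 + 6.25 + 0.25 + 0.25 = 9

SSE = 9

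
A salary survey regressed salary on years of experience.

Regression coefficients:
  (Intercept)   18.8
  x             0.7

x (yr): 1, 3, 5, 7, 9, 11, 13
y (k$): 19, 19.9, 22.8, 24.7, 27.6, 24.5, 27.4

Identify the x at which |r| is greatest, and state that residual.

x = 9, r = 2.5

x=1: ŷ = 18.8 + 0.7·1 = 19.5; r = 19 − 19.5 = -0.5
x=3: ŷ = 18.8 + 0.7·3 = 20.9; r = 19.9 − 20.9 = -1
x=5: ŷ = 18.8 + 0.7·5 = 22.3; r = 22.8 − 22.3 = 0.5
x=7: ŷ = 18.8 + 0.7·7 = 23.7; r = 24.7 − 23.7 = 1
x=9: ŷ = 18.8 + 0.7·9 = 25.1; r = 27.6 − 25.1 = 2.5
x=11: ŷ = 18.8 + 0.7·11 = 26.5; r = 24.5 − 26.5 = -2
x=13: ŷ = 18.8 + 0.7·13 = 27.9; r = 27.4 − 27.9 = -0.5
Largest |r| is 2.5 at x = 9, residual 2.5.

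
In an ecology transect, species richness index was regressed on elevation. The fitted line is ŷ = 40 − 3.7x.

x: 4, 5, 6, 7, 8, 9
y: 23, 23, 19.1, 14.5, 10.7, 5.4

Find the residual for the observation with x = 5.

ŷ = 40 − 3.7·5 = 21.5
e = 23 − 21.5 = 1.5

e = 1.5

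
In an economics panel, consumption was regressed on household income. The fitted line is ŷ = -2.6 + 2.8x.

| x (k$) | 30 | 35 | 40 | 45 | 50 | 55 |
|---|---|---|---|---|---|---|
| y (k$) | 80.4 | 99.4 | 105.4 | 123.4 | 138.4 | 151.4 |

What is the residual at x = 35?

ŷ = -2.6 + 2.8·35 = 95.4
r = 99.4 − 95.4 = 4

r = 4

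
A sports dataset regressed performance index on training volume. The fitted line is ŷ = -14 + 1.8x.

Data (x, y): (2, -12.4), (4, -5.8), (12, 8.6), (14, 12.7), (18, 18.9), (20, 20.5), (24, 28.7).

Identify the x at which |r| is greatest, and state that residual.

x = 2, r = -2

x=2: ŷ = -14 + 1.8·2 = -10.4; r = -12.4 − (-10.4) = -2
x=4: ŷ = -14 + 1.8·4 = -6.8; r = -5.8 − (-6.8) = 1
x=12: ŷ = -14 + 1.8·12 = 7.6; r = 8.6 − 7.6 = 1
x=14: ŷ = -14 + 1.8·14 = 11.2; r = 12.7 − 11.2 = 1.5
x=18: ŷ = -14 + 1.8·18 = 18.4; r = 18.9 − 18.4 = 0.5
x=20: ŷ = -14 + 1.8·20 = 22; r = 20.5 − 22 = -1.5
x=24: ŷ = -14 + 1.8·24 = 29.2; r = 28.7 − 29.2 = -0.5
Largest |r| is 2 at x = 2, residual -2.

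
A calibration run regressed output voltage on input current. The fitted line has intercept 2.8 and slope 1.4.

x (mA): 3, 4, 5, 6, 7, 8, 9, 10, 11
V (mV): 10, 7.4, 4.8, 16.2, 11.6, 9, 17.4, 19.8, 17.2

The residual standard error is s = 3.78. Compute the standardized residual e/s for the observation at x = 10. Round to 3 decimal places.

0.794

V̂ = 2.8 + 1.4·10 = 16.8
e = 19.8 − 16.8 = 3
e/s = 3 / 3.78 = 0.794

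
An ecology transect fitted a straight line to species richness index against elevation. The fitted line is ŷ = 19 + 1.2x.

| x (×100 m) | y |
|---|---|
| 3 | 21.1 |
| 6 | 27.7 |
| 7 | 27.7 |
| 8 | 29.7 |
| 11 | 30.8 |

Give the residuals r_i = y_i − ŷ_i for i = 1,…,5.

-1.5, 1.5, 0.3, 1.1, -1.4

x=3: ŷ = 19 + 1.2·3 = 22.6; r = 21.1 − 22.6 = -1.5
x=6: ŷ = 19 + 1.2·6 = 26.2; r = 27.7 − 26.2 = 1.5
x=7: ŷ = 19 + 1.2·7 = 27.4; r = 27.7 − 27.4 = 0.3
x=8: ŷ = 19 + 1.2·8 = 28.6; r = 29.7 − 28.6 = 1.1
x=11: ŷ = 19 + 1.2·11 = 32.2; r = 30.8 − 32.2 = -1.4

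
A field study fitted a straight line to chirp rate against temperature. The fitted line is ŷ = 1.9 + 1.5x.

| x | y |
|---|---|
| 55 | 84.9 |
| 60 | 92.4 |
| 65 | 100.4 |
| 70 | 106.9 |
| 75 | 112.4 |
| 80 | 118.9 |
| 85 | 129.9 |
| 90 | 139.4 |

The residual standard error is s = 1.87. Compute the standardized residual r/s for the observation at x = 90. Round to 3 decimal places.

ŷ = 1.9 + 1.5·90 = 136.9
r = 139.4 − 136.9 = 2.5
r/s = 2.5 / 1.87 = 1.337

1.337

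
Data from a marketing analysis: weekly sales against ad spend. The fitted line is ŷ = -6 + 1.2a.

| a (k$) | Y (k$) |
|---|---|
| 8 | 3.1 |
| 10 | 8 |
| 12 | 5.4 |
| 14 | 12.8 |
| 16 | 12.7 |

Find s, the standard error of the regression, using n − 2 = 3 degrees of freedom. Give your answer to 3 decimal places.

s = 2.415

a=8: ŷ = -6 + 1.2·8 = 3.6; e = 3.1 − 3.6 = -0.5
a=10: ŷ = -6 + 1.2·10 = 6; e = 8 − 6 = 2
a=12: ŷ = -6 + 1.2·12 = 8.4; e = 5.4 − 8.4 = -3
a=14: ŷ = -6 + 1.2·14 = 10.8; e = 12.8 − 10.8 = 2
a=16: ŷ = -6 + 1.2·16 = 13.2; e = 12.7 − 13.2 = -0.5
SSE = 0.25 + 4 + 9 + 4 + 0.25 = 17.5
s = √(17.5/3) = √5.83333 ≈ 2.415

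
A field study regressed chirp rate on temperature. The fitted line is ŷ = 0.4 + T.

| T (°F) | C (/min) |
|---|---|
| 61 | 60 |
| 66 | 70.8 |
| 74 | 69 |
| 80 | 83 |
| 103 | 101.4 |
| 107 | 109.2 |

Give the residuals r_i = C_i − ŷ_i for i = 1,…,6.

-1.4, 4.4, -5.4, 2.6, -2, 1.8

T=61: ŷ = 0.4 + 61 = 61.4; r = 60 − 61.4 = -1.4
T=66: ŷ = 0.4 + 66 = 66.4; r = 70.8 − 66.4 = 4.4
T=74: ŷ = 0.4 + 74 = 74.4; r = 69 − 74.4 = -5.4
T=80: ŷ = 0.4 + 80 = 80.4; r = 83 − 80.4 = 2.6
T=103: ŷ = 0.4 + 103 = 103.4; r = 101.4 − 103.4 = -2
T=107: ŷ = 0.4 + 107 = 107.4; r = 109.2 − 107.4 = 1.8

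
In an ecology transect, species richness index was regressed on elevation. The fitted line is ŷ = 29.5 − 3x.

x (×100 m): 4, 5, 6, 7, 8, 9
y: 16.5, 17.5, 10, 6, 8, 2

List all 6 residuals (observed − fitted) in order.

x=4: ŷ = 29.5 − 3·4 = 17.5; r = 16.5 − 17.5 = -1
x=5: ŷ = 29.5 − 3·5 = 14.5; r = 17.5 − 14.5 = 3
x=6: ŷ = 29.5 − 3·6 = 11.5; r = 10 − 11.5 = -1.5
x=7: ŷ = 29.5 − 3·7 = 8.5; r = 6 − 8.5 = -2.5
x=8: ŷ = 29.5 − 3·8 = 5.5; r = 8 − 5.5 = 2.5
x=9: ŷ = 29.5 − 3·9 = 2.5; r = 2 − 2.5 = -0.5

-1, 3, -1.5, -2.5, 2.5, -0.5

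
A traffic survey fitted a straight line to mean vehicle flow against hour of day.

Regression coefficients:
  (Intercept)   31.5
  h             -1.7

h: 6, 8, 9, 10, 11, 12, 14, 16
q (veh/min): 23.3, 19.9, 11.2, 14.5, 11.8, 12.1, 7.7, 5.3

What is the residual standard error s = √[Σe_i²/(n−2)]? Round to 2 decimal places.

s = 2.45

h=6: ŷ = 31.5 − 1.7·6 = 21.3; e = 23.3 − 21.3 = 2
h=8: ŷ = 31.5 − 1.7·8 = 17.9; e = 19.9 − 17.9 = 2
h=9: ŷ = 31.5 − 1.7·9 = 16.2; e = 11.2 − 16.2 = -5
h=10: ŷ = 31.5 − 1.7·10 = 14.5; e = 14.5 − 14.5 = 0
h=11: ŷ = 31.5 − 1.7·11 = 12.8; e = 11.8 − 12.8 = -1
h=12: ŷ = 31.5 − 1.7·12 = 11.1; e = 12.1 − 11.1 = 1
h=14: ŷ = 31.5 − 1.7·14 = 7.7; e = 7.7 − 7.7 = 0
h=16: ŷ = 31.5 − 1.7·16 = 4.3; e = 5.3 − 4.3 = 1
SSE = 4 + 4 + 25 + 0 + 1 + 1 + 0 + 1 = 36
s = √(36/6) = √6 ≈ 2.45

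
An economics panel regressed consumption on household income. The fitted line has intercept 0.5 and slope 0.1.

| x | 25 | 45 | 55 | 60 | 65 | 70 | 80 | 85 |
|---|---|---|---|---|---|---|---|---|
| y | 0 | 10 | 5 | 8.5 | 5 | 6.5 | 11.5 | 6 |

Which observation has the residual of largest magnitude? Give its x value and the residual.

x=25: ŷ = 0.5 + 0.1·25 = 3; r = 0 − 3 = -3
x=45: ŷ = 0.5 + 0.1·45 = 5; r = 10 − 5 = 5
x=55: ŷ = 0.5 + 0.1·55 = 6; r = 5 − 6 = -1
x=60: ŷ = 0.5 + 0.1·60 = 6.5; r = 8.5 − 6.5 = 2
x=65: ŷ = 0.5 + 0.1·65 = 7; r = 5 − 7 = -2
x=70: ŷ = 0.5 + 0.1·70 = 7.5; r = 6.5 − 7.5 = -1
x=80: ŷ = 0.5 + 0.1·80 = 8.5; r = 11.5 − 8.5 = 3
x=85: ŷ = 0.5 + 0.1·85 = 9; r = 6 − 9 = -3
Largest |r| is 5 at x = 45, residual 5.

x = 45, r = 5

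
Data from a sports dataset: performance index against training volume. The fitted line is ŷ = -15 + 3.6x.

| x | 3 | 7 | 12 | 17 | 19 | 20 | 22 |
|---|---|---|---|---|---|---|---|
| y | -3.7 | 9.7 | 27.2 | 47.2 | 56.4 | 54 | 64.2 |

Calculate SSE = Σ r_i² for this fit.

x=3: ŷ = -15 + 3.6·3 = -4.2; r = -3.7 − (-4.2) = 0.5
x=7: ŷ = -15 + 3.6·7 = 10.2; r = 9.7 − 10.2 = -0.5
x=12: ŷ = -15 + 3.6·12 = 28.2; r = 27.2 − 28.2 = -1
x=17: ŷ = -15 + 3.6·17 = 46.2; r = 47.2 − 46.2 = 1
x=19: ŷ = -15 + 3.6·19 = 53.4; r = 56.4 − 53.4 = 3
x=20: ŷ = -15 + 3.6·20 = 57; r = 54 − 57 = -3
x=22: ŷ = -15 + 3.6·22 = 64.2; r = 64.2 − 64.2 = 0
SSE = 0.25 + 0.25 + 1 + 1 + 9 + 9 + 0 = 20.5

SSE = 20.5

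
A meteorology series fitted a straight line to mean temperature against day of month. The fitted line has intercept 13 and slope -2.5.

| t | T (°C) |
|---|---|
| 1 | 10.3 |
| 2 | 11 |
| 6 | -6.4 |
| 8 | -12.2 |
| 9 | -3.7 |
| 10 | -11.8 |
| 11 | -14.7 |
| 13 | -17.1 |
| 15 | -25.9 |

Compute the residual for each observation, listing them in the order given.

t=1: T̂ = 13 − 2.5·1 = 10.5; e = 10.3 − 10.5 = -0.2
t=2: T̂ = 13 − 2.5·2 = 8; e = 11 − 8 = 3
t=6: T̂ = 13 − 2.5·6 = -2; e = -6.4 − (-2) = -4.4
t=8: T̂ = 13 − 2.5·8 = -7; e = -12.2 − (-7) = -5.2
t=9: T̂ = 13 − 2.5·9 = -9.5; e = -3.7 − (-9.5) = 5.8
t=10: T̂ = 13 − 2.5·10 = -12; e = -11.8 − (-12) = 0.2
t=11: T̂ = 13 − 2.5·11 = -14.5; e = -14.7 − (-14.5) = -0.2
t=13: T̂ = 13 − 2.5·13 = -19.5; e = -17.1 − (-19.5) = 2.4
t=15: T̂ = 13 − 2.5·15 = -24.5; e = -25.9 − (-24.5) = -1.4

-0.2, 3, -4.4, -5.2, 5.8, 0.2, -0.2, 2.4, -1.4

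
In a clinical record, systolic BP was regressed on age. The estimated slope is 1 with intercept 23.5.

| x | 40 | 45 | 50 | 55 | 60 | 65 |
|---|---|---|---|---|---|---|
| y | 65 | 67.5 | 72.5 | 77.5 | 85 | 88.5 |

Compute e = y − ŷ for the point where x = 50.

e = -1

ŷ = 23.5 + 50 = 73.5
e = 72.5 − 73.5 = -1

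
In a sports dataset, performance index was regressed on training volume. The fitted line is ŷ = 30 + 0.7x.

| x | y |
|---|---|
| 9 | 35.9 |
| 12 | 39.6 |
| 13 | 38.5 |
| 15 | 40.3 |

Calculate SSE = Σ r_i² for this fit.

x=9: ŷ = 30 + 0.7·9 = 36.3; r = 35.9 − 36.3 = -0.4
x=12: ŷ = 30 + 0.7·12 = 38.4; r = 39.6 − 38.4 = 1.2
x=13: ŷ = 30 + 0.7·13 = 39.1; r = 38.5 − 39.1 = -0.6
x=15: ŷ = 30 + 0.7·15 = 40.5; r = 40.3 − 40.5 = -0.2
SSE = 0.16 + 1.44 + 0.36 + 0.04 = 2

SSE = 2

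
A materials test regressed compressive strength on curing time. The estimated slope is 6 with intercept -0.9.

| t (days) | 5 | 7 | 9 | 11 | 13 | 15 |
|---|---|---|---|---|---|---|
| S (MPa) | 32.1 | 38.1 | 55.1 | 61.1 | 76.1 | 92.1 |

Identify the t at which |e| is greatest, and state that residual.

t = 11, e = -4

t=5: ŷ = -0.9 + 6·5 = 29.1; e = 32.1 − 29.1 = 3
t=7: ŷ = -0.9 + 6·7 = 41.1; e = 38.1 − 41.1 = -3
t=9: ŷ = -0.9 + 6·9 = 53.1; e = 55.1 − 53.1 = 2
t=11: ŷ = -0.9 + 6·11 = 65.1; e = 61.1 − 65.1 = -4
t=13: ŷ = -0.9 + 6·13 = 77.1; e = 76.1 − 77.1 = -1
t=15: ŷ = -0.9 + 6·15 = 89.1; e = 92.1 − 89.1 = 3
Largest |e| is 4 at t = 11, residual -4.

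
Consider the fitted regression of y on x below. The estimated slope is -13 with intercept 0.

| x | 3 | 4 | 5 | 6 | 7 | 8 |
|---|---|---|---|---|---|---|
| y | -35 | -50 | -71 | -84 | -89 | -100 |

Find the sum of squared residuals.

SSE = 112

x=3: ŷ = −13·3 = -39; r = -35 − (-39) = 4
x=4: ŷ = −13·4 = -52; r = -50 − (-52) = 2
x=5: ŷ = −13·5 = -65; r = -71 − (-65) = -6
x=6: ŷ = −13·6 = -78; r = -84 − (-78) = -6
x=7: ŷ = −13·7 = -91; r = -89 − (-91) = 2
x=8: ŷ = −13·8 = -104; r = -100 − (-104) = 4
SSE = 16 + 4 + 36 + 36 + 4 + 16 = 112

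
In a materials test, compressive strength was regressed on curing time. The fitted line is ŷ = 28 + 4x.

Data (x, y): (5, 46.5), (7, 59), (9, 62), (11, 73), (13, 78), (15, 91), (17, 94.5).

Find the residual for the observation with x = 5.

r = -1.5

ŷ = 28 + 4·5 = 48
r = 46.5 − 48 = -1.5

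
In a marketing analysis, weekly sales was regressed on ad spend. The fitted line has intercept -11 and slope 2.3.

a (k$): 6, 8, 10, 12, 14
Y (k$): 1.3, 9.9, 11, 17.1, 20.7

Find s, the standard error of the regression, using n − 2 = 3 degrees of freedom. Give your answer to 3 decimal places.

s = 1.826

a=6: Ŷ = -11 + 2.3·6 = 2.8; e = 1.3 − 2.8 = -1.5
a=8: Ŷ = -11 + 2.3·8 = 7.4; e = 9.9 − 7.4 = 2.5
a=10: Ŷ = -11 + 2.3·10 = 12; e = 11 − 12 = -1
a=12: Ŷ = -11 + 2.3·12 = 16.6; e = 17.1 − 16.6 = 0.5
a=14: Ŷ = -11 + 2.3·14 = 21.2; e = 20.7 − 21.2 = -0.5
SSE = 2.25 + 6.25 + 1 + 0.25 + 0.25 = 10
s = √(10/3) = √3.33333 ≈ 1.826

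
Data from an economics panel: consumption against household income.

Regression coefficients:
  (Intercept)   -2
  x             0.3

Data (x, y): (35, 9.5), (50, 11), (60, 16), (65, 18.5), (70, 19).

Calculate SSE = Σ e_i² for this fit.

x=35: ŷ = -2 + 0.3·35 = 8.5; e = 9.5 − 8.5 = 1
x=50: ŷ = -2 + 0.3·50 = 13; e = 11 − 13 = -2
x=60: ŷ = -2 + 0.3·60 = 16; e = 16 − 16 = 0
x=65: ŷ = -2 + 0.3·65 = 17.5; e = 18.5 − 17.5 = 1
x=70: ŷ = -2 + 0.3·70 = 19; e = 19 − 19 = 0
SSE = 1 + 4 + 0 + 1 + 0 = 6

SSE = 6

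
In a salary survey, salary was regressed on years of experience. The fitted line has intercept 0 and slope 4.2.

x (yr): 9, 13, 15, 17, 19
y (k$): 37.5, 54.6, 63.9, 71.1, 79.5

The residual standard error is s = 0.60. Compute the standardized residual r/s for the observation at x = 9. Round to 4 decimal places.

ŷ = 4.2·9 = 37.8
r = 37.5 − 37.8 = -0.3
r/s = -0.3 / 0.60 = -0.5000

-0.5000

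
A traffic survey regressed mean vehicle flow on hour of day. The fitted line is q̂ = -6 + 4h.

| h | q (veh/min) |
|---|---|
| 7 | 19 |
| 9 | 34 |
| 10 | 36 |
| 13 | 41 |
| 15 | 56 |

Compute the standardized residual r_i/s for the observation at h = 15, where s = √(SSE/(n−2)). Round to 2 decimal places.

0.45

h=7: q̂ = -6 + 4·7 = 22; r = 19 − 22 = -3
h=9: q̂ = -6 + 4·9 = 30; r = 34 − 30 = 4
h=10: q̂ = -6 + 4·10 = 34; r = 36 − 34 = 2
h=13: q̂ = -6 + 4·13 = 46; r = 41 − 46 = -5
h=15: q̂ = -6 + 4·15 = 54; r = 56 − 54 = 2
SSE = 9 + 16 + 4 + 25 + 4 = 58
s = √(58/3) = 4.39697
r/s = 2 / 4.39697 = 0.45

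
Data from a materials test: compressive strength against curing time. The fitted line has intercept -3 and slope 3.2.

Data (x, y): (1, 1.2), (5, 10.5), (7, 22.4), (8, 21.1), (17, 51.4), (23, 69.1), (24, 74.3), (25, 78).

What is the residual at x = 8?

ŷ = -3 + 3.2·8 = 22.6
r = 21.1 − 22.6 = -1.5

r = -1.5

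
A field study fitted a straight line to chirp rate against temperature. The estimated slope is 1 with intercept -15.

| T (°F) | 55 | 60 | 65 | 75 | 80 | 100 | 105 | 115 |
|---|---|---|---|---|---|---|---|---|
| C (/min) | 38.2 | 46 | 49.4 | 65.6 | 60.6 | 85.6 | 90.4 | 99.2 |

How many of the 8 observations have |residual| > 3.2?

T=55: Ĉ = -15 + 55 = 40; e = 38.2 − 40 = -1.8
T=60: Ĉ = -15 + 60 = 45; e = 46 − 45 = 1
T=65: Ĉ = -15 + 65 = 50; e = 49.4 − 50 = -0.6
T=75: Ĉ = -15 + 75 = 60; e = 65.6 − 60 = 5.6
T=80: Ĉ = -15 + 80 = 65; e = 60.6 − 65 = -4.4
T=100: Ĉ = -15 + 100 = 85; e = 85.6 − 85 = 0.6
T=105: Ĉ = -15 + 105 = 90; e = 90.4 − 90 = 0.4
T=115: Ĉ = -15 + 115 = 100; e = 99.2 − 100 = -0.8
|e| > 3.2: T=75 (|e|=5.6), T=80 (|e|=4.4) → 2

2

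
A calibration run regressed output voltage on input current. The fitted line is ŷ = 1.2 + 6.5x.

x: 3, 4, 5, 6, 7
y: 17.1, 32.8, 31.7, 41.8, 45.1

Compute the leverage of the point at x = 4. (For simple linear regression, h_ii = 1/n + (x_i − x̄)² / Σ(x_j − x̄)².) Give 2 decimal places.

h = 0.30

x̄ = (3 + 4 + 5 + 6 + 7)/5 = 5
Σ(x − x̄)² = 4 + 1 + 0 + 1 + 4 = 10
h = 1/5 + (-1)²/10 = 0.2 + 0.1 = 0.30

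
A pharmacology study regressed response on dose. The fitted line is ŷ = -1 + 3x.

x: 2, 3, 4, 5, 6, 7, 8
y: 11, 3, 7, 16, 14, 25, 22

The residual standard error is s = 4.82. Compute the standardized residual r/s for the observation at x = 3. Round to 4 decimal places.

-1.0373

ŷ = -1 + 3·3 = 8
r = 3 − 8 = -5
r/s = -5 / 4.82 = -1.0373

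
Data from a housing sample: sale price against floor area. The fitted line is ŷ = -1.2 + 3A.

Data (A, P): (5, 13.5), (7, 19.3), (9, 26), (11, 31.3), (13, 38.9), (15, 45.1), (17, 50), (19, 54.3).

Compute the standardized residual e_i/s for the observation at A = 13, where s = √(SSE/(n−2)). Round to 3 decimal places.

1.117

A=5: ŷ = -1.2 + 3·5 = 13.8; e = 13.5 − 13.8 = -0.3
A=7: ŷ = -1.2 + 3·7 = 19.8; e = 19.3 − 19.8 = -0.5
A=9: ŷ = -1.2 + 3·9 = 25.8; e = 26 − 25.8 = 0.2
A=11: ŷ = -1.2 + 3·11 = 31.8; e = 31.3 − 31.8 = -0.5
A=13: ŷ = -1.2 + 3·13 = 37.8; e = 38.9 − 37.8 = 1.1
A=15: ŷ = -1.2 + 3·15 = 43.8; e = 45.1 − 43.8 = 1.3
A=17: ŷ = -1.2 + 3·17 = 49.8; e = 50 − 49.8 = 0.2
A=19: ŷ = -1.2 + 3·19 = 55.8; e = 54.3 − 55.8 = -1.5
SSE = 0.09 + 0.25 + 0.04 + 0.25 + 1.21 + 1.69 + 0.04 + 2.25 = 5.82
s = √(5.82/6) = 0.984886
e/s = 1.1 / 0.984886 = 1.117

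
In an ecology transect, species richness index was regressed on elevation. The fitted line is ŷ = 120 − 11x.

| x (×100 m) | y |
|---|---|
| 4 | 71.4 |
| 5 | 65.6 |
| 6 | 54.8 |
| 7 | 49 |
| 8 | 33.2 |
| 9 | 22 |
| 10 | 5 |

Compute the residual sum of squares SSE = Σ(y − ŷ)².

x=4: ŷ = 120 − 11·4 = 76; e = 71.4 − 76 = -4.6
x=5: ŷ = 120 − 11·5 = 65; e = 65.6 − 65 = 0.6
x=6: ŷ = 120 − 11·6 = 54; e = 54.8 − 54 = 0.8
x=7: ŷ = 120 − 11·7 = 43; e = 49 − 43 = 6
x=8: ŷ = 120 − 11·8 = 32; e = 33.2 − 32 = 1.2
x=9: ŷ = 120 − 11·9 = 21; e = 22 − 21 = 1
x=10: ŷ = 120 − 11·10 = 10; e = 5 − 10 = -5
SSE = 21.16 + 0.36 + 0.64 + 36 + 1.44 + 1 + 25 = 85.6

SSE = 85.6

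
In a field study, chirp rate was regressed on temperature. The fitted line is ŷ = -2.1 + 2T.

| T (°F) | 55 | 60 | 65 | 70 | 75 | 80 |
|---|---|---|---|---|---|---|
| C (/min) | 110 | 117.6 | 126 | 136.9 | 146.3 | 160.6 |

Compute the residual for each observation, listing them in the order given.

T=55: ŷ = -2.1 + 2·55 = 107.9; e = 110 − 107.9 = 2.1
T=60: ŷ = -2.1 + 2·60 = 117.9; e = 117.6 − 117.9 = -0.3
T=65: ŷ = -2.1 + 2·65 = 127.9; e = 126 − 127.9 = -1.9
T=70: ŷ = -2.1 + 2·70 = 137.9; e = 136.9 − 137.9 = -1
T=75: ŷ = -2.1 + 2·75 = 147.9; e = 146.3 − 147.9 = -1.6
T=80: ŷ = -2.1 + 2·80 = 157.9; e = 160.6 − 157.9 = 2.7

2.1, -0.3, -1.9, -1, -1.6, 2.7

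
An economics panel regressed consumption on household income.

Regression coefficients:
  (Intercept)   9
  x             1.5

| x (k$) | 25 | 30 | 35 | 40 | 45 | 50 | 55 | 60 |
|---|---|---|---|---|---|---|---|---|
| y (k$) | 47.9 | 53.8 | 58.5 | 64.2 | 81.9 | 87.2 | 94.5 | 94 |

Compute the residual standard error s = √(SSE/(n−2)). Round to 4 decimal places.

x=25: ŷ = 9 + 1.5·25 = 46.5; e = 47.9 − 46.5 = 1.4
x=30: ŷ = 9 + 1.5·30 = 54; e = 53.8 − 54 = -0.2
x=35: ŷ = 9 + 1.5·35 = 61.5; e = 58.5 − 61.5 = -3
x=40: ŷ = 9 + 1.5·40 = 69; e = 64.2 − 69 = -4.8
x=45: ŷ = 9 + 1.5·45 = 76.5; e = 81.9 − 76.5 = 5.4
x=50: ŷ = 9 + 1.5·50 = 84; e = 87.2 − 84 = 3.2
x=55: ŷ = 9 + 1.5·55 = 91.5; e = 94.5 − 91.5 = 3
x=60: ŷ = 9 + 1.5·60 = 99; e = 94 − 99 = -5
SSE = 1.96 + 0.04 + 9 + 23.04 + 29.16 + 10.24 + 9 + 25 = 107.44
s = √(107.44/6) = √17.9067 ≈ 4.2316

s = 4.2316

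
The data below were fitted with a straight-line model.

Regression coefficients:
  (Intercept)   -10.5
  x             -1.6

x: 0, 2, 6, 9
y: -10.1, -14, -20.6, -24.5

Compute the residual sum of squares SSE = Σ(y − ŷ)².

x=0: ŷ = -10.5 − 1.6·0 = -10.5; e = -10.1 − (-10.5) = 0.4
x=2: ŷ = -10.5 − 1.6·2 = -13.7; e = -14 − (-13.7) = -0.3
x=6: ŷ = -10.5 − 1.6·6 = -20.1; e = -20.6 − (-20.1) = -0.5
x=9: ŷ = -10.5 − 1.6·9 = -24.9; e = -24.5 − (-24.9) = 0.4
SSE = 0.16 + 0.09 + 0.25 + 0.16 = 0.66

SSE = 0.66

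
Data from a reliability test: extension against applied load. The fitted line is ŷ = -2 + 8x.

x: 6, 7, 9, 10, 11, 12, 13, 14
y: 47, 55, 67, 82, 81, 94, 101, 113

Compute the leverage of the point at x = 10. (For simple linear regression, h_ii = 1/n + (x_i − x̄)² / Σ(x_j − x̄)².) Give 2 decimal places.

x̄ = (6 + 7 + 9 + 10 + 11 + 12 + 13 + 14)/8 = 10.25
Σ(x − x̄)² = 18.0625 + 10.5625 + 1.5625 + 0.0625 + 0.5625 + 3.0625 + 7.5625 + 14.0625 = 55.5
h = 1/8 + (-0.25)²/55.5 = 0.125 + 0.00112613 = 0.13

h = 0.13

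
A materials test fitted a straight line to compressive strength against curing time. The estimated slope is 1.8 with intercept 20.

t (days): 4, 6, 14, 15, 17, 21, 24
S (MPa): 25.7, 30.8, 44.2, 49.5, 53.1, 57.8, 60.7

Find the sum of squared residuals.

SSE = 22

t=4: Ŝ = 20 + 1.8·4 = 27.2; r = 25.7 − 27.2 = -1.5
t=6: Ŝ = 20 + 1.8·6 = 30.8; r = 30.8 − 30.8 = 0
t=14: Ŝ = 20 + 1.8·14 = 45.2; r = 44.2 − 45.2 = -1
t=15: Ŝ = 20 + 1.8·15 = 47; r = 49.5 − 47 = 2.5
t=17: Ŝ = 20 + 1.8·17 = 50.6; r = 53.1 − 50.6 = 2.5
t=21: Ŝ = 20 + 1.8·21 = 57.8; r = 57.8 − 57.8 = 0
t=24: Ŝ = 20 + 1.8·24 = 63.2; r = 60.7 − 63.2 = -2.5
SSE = 2.25 + 0 + 1 + 6.25 + 6.25 + 0 + 6.25 = 22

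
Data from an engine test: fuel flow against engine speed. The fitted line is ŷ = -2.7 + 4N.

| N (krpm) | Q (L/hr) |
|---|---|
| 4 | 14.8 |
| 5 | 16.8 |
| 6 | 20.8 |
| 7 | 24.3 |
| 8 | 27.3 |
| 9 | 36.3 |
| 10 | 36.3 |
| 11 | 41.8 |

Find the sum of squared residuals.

SSE = 18

N=4: ŷ = -2.7 + 4·4 = 13.3; e = 14.8 − 13.3 = 1.5
N=5: ŷ = -2.7 + 4·5 = 17.3; e = 16.8 − 17.3 = -0.5
N=6: ŷ = -2.7 + 4·6 = 21.3; e = 20.8 − 21.3 = -0.5
N=7: ŷ = -2.7 + 4·7 = 25.3; e = 24.3 − 25.3 = -1
N=8: ŷ = -2.7 + 4·8 = 29.3; e = 27.3 − 29.3 = -2
N=9: ŷ = -2.7 + 4·9 = 33.3; e = 36.3 − 33.3 = 3
N=10: ŷ = -2.7 + 4·10 = 37.3; e = 36.3 − 37.3 = -1
N=11: ŷ = -2.7 + 4·11 = 41.3; e = 41.8 − 41.3 = 0.5
SSE = 2.25 + 0.25 + 0.25 + 1 + 4 + 9 + 1 + 0.25 = 18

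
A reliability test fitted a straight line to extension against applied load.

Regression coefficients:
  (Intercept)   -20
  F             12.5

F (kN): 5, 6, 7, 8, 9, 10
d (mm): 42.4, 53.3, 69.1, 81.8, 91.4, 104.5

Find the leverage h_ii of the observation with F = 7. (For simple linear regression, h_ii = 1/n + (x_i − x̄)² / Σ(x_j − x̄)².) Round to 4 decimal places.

h = 0.1810

F̄ = (5 + 6 + 7 + 8 + 9 + 10)/6 = 7.5
Σ(F − F̄)² = 6.25 + 2.25 + 0.25 + 0.25 + 2.25 + 6.25 = 17.5
h = 1/6 + (-0.5)²/17.5 = 0.166667 + 0.0142857 = 0.1810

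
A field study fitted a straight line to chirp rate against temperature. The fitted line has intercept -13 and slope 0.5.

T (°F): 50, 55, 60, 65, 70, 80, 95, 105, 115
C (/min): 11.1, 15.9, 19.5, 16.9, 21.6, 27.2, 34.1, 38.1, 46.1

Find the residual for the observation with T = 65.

r = -2.6

ŷ = -13 + 0.5·65 = 19.5
r = 16.9 − 19.5 = -2.6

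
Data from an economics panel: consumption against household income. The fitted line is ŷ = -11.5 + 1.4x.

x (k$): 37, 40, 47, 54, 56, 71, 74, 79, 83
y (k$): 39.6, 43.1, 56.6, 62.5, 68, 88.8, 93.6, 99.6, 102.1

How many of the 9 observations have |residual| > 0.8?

7

x=37: ŷ = -11.5 + 1.4·37 = 40.3; e = 39.6 − 40.3 = -0.7
x=40: ŷ = -11.5 + 1.4·40 = 44.5; e = 43.1 − 44.5 = -1.4
x=47: ŷ = -11.5 + 1.4·47 = 54.3; e = 56.6 − 54.3 = 2.3
x=54: ŷ = -11.5 + 1.4·54 = 64.1; e = 62.5 − 64.1 = -1.6
x=56: ŷ = -11.5 + 1.4·56 = 66.9; e = 68 − 66.9 = 1.1
x=71: ŷ = -11.5 + 1.4·71 = 87.9; e = 88.8 − 87.9 = 0.9
x=74: ŷ = -11.5 + 1.4·74 = 92.1; e = 93.6 − 92.1 = 1.5
x=79: ŷ = -11.5 + 1.4·79 = 99.1; e = 99.6 − 99.1 = 0.5
x=83: ŷ = -11.5 + 1.4·83 = 104.7; e = 102.1 − 104.7 = -2.6
|e| > 0.8: x=40 (|e|=1.4), x=47 (|e|=2.3), x=54 (|e|=1.6), x=56 (|e|=1.1), x=71 (|e|=0.9), x=74 (|e|=1.5), x=83 (|e|=2.6) → 7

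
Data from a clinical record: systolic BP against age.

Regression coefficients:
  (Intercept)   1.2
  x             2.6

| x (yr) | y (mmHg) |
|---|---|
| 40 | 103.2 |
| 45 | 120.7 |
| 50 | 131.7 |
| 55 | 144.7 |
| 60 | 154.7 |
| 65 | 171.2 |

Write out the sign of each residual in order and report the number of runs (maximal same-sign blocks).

x=40: ŷ = 1.2 + 2.6·40 = 105.2; r = 103.2 − 105.2 = -2
x=45: ŷ = 1.2 + 2.6·45 = 118.2; r = 120.7 − 118.2 = 2.5
x=50: ŷ = 1.2 + 2.6·50 = 131.2; r = 131.7 − 131.2 = 0.5
x=55: ŷ = 1.2 + 2.6·55 = 144.2; r = 144.7 − 144.2 = 0.5
x=60: ŷ = 1.2 + 2.6·60 = 157.2; r = 154.7 − 157.2 = -2.5
x=65: ŷ = 1.2 + 2.6·65 = 170.2; r = 171.2 − 170.2 = 1
Signs: − + + + − +
Runs: −×1, +×3, −×1, +×1 → 4

4 runs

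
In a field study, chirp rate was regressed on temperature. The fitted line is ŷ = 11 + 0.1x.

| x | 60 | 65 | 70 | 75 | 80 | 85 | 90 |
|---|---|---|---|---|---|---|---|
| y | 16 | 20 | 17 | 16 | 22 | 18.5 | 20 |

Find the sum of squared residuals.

x=60: ŷ = 11 + 0.1·60 = 17; e = 16 − 17 = -1
x=65: ŷ = 11 + 0.1·65 = 17.5; e = 20 − 17.5 = 2.5
x=70: ŷ = 11 + 0.1·70 = 18; e = 17 − 18 = -1
x=75: ŷ = 11 + 0.1·75 = 18.5; e = 16 − 18.5 = -2.5
x=80: ŷ = 11 + 0.1·80 = 19; e = 22 − 19 = 3
x=85: ŷ = 11 + 0.1·85 = 19.5; e = 18.5 − 19.5 = -1
x=90: ŷ = 11 + 0.1·90 = 20; e = 20 − 20 = 0
SSE = 1 + 6.25 + 1 + 6.25 + 9 + 1 + 0 = 24.5

SSE = 24.5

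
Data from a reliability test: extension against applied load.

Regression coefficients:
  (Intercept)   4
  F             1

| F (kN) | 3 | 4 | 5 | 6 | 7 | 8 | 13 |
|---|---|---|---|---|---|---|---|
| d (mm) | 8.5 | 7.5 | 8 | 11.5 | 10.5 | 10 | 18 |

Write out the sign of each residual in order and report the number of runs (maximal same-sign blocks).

5 runs

F=3: d̂ = 4 + 3 = 7; r = 8.5 − 7 = 1.5
F=4: d̂ = 4 + 4 = 8; r = 7.5 − 8 = -0.5
F=5: d̂ = 4 + 5 = 9; r = 8 − 9 = -1
F=6: d̂ = 4 + 6 = 10; r = 11.5 − 10 = 1.5
F=7: d̂ = 4 + 7 = 11; r = 10.5 − 11 = -0.5
F=8: d̂ = 4 + 8 = 12; r = 10 − 12 = -2
F=13: d̂ = 4 + 13 = 17; r = 18 − 17 = 1
Signs: + − − + − − +
Runs: +×1, −×2, +×1, −×2, +×1 → 5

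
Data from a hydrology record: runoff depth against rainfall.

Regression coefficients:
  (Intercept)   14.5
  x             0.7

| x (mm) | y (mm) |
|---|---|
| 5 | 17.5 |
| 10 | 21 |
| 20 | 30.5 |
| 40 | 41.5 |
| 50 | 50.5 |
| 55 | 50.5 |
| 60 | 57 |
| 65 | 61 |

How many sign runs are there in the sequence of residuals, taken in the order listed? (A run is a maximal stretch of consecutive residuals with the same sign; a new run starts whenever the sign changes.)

x=5: ŷ = 14.5 + 0.7·5 = 18; e = 17.5 − 18 = -0.5
x=10: ŷ = 14.5 + 0.7·10 = 21.5; e = 21 − 21.5 = -0.5
x=20: ŷ = 14.5 + 0.7·20 = 28.5; e = 30.5 − 28.5 = 2
x=40: ŷ = 14.5 + 0.7·40 = 42.5; e = 41.5 − 42.5 = -1
x=50: ŷ = 14.5 + 0.7·50 = 49.5; e = 50.5 − 49.5 = 1
x=55: ŷ = 14.5 + 0.7·55 = 53; e = 50.5 − 53 = -2.5
x=60: ŷ = 14.5 + 0.7·60 = 56.5; e = 57 − 56.5 = 0.5
x=65: ŷ = 14.5 + 0.7·65 = 60; e = 61 − 60 = 1
Signs: − − + − + − + +
Runs: −×2, +×1, −×1, +×1, −×1, +×2 → 6

6 runs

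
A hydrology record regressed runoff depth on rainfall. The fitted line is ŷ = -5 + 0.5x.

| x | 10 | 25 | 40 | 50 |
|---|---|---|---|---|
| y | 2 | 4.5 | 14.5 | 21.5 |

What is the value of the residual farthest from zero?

x=10: ŷ = -5 + 0.5·10 = 0; e = 2 − 0 = 2
x=25: ŷ = -5 + 0.5·25 = 7.5; e = 4.5 − 7.5 = -3
x=40: ŷ = -5 + 0.5·40 = 15; e = 14.5 − 15 = -0.5
x=50: ŷ = -5 + 0.5·50 = 20; e = 21.5 − 20 = 1.5
Largest |e| is 3 at x = 25, residual -3.

e = -3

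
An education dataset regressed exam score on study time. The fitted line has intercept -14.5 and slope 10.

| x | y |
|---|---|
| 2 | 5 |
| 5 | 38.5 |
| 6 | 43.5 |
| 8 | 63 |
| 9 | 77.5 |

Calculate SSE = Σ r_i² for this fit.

SSE = 23.5

x=2: ŷ = -14.5 + 10·2 = 5.5; r = 5 − 5.5 = -0.5
x=5: ŷ = -14.5 + 10·5 = 35.5; r = 38.5 − 35.5 = 3
x=6: ŷ = -14.5 + 10·6 = 45.5; r = 43.5 − 45.5 = -2
x=8: ŷ = -14.5 + 10·8 = 65.5; r = 63 − 65.5 = -2.5
x=9: ŷ = -14.5 + 10·9 = 75.5; r = 77.5 − 75.5 = 2
SSE = 0.25 + 9 + 4 + 6.25 + 4 = 23.5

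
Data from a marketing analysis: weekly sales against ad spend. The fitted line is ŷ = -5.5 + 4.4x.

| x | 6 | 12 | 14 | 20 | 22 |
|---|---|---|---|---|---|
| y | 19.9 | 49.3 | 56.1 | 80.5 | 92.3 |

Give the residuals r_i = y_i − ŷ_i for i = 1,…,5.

x=6: ŷ = -5.5 + 4.4·6 = 20.9; r = 19.9 − 20.9 = -1
x=12: ŷ = -5.5 + 4.4·12 = 47.3; r = 49.3 − 47.3 = 2
x=14: ŷ = -5.5 + 4.4·14 = 56.1; r = 56.1 − 56.1 = 0
x=20: ŷ = -5.5 + 4.4·20 = 82.5; r = 80.5 − 82.5 = -2
x=22: ŷ = -5.5 + 4.4·22 = 91.3; r = 92.3 − 91.3 = 1

-1, 2, 0, -2, 1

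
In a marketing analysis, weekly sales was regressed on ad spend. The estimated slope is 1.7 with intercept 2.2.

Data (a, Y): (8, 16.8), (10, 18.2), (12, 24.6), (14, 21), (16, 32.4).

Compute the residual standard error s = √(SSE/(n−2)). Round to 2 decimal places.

a=8: ŷ = 2.2 + 1.7·8 = 15.8; r = 16.8 − 15.8 = 1
a=10: ŷ = 2.2 + 1.7·10 = 19.2; r = 18.2 − 19.2 = -1
a=12: ŷ = 2.2 + 1.7·12 = 22.6; r = 24.6 − 22.6 = 2
a=14: ŷ = 2.2 + 1.7·14 = 26; r = 21 − 26 = -5
a=16: ŷ = 2.2 + 1.7·16 = 29.4; r = 32.4 − 29.4 = 3
SSE = 1 + 1 + 4 + 25 + 9 = 40
s = √(40/3) = √13.3333 ≈ 3.65

s = 3.65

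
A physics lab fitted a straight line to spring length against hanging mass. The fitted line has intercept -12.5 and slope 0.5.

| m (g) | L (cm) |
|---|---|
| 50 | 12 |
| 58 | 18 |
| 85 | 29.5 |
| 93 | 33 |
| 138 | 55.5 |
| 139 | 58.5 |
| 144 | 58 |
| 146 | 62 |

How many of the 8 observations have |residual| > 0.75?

6

m=50: ŷ = -12.5 + 0.5·50 = 12.5; r = 12 − 12.5 = -0.5
m=58: ŷ = -12.5 + 0.5·58 = 16.5; r = 18 − 16.5 = 1.5
m=85: ŷ = -12.5 + 0.5·85 = 30; r = 29.5 − 30 = -0.5
m=93: ŷ = -12.5 + 0.5·93 = 34; r = 33 − 34 = -1
m=138: ŷ = -12.5 + 0.5·138 = 56.5; r = 55.5 − 56.5 = -1
m=139: ŷ = -12.5 + 0.5·139 = 57; r = 58.5 − 57 = 1.5
m=144: ŷ = -12.5 + 0.5·144 = 59.5; r = 58 − 59.5 = -1.5
m=146: ŷ = -12.5 + 0.5·146 = 60.5; r = 62 − 60.5 = 1.5
|r| > 0.75: m=58 (|r|=1.5), m=93 (|r|=1), m=138 (|r|=1), m=139 (|r|=1.5), m=144 (|r|=1.5), m=146 (|r|=1.5) → 6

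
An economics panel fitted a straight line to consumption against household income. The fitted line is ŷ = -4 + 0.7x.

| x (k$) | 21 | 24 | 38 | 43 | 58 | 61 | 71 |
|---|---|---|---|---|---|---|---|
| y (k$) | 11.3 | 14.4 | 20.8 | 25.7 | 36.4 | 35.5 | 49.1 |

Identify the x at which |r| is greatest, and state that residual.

x = 71, r = 3.4

x=21: ŷ = -4 + 0.7·21 = 10.7; r = 11.3 − 10.7 = 0.6
x=24: ŷ = -4 + 0.7·24 = 12.8; r = 14.4 − 12.8 = 1.6
x=38: ŷ = -4 + 0.7·38 = 22.6; r = 20.8 − 22.6 = -1.8
x=43: ŷ = -4 + 0.7·43 = 26.1; r = 25.7 − 26.1 = -0.4
x=58: ŷ = -4 + 0.7·58 = 36.6; r = 36.4 − 36.6 = -0.2
x=61: ŷ = -4 + 0.7·61 = 38.7; r = 35.5 − 38.7 = -3.2
x=71: ŷ = -4 + 0.7·71 = 45.7; r = 49.1 − 45.7 = 3.4
Largest |r| is 3.4 at x = 71, residual 3.4.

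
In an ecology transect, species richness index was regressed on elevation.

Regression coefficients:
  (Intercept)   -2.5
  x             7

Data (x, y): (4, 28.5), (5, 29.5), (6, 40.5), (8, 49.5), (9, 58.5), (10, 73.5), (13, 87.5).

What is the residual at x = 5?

e = -3

ŷ = -2.5 + 7·5 = 32.5
e = 29.5 − 32.5 = -3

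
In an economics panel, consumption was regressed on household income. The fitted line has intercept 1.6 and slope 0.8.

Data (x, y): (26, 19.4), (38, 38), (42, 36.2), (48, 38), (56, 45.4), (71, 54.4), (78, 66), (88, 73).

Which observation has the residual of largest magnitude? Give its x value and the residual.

x=26: ŷ = 1.6 + 0.8·26 = 22.4; r = 19.4 − 22.4 = -3
x=38: ŷ = 1.6 + 0.8·38 = 32; r = 38 − 32 = 6
x=42: ŷ = 1.6 + 0.8·42 = 35.2; r = 36.2 − 35.2 = 1
x=48: ŷ = 1.6 + 0.8·48 = 40; r = 38 − 40 = -2
x=56: ŷ = 1.6 + 0.8·56 = 46.4; r = 45.4 − 46.4 = -1
x=71: ŷ = 1.6 + 0.8·71 = 58.4; r = 54.4 − 58.4 = -4
x=78: ŷ = 1.6 + 0.8·78 = 64; r = 66 − 64 = 2
x=88: ŷ = 1.6 + 0.8·88 = 72; r = 73 − 72 = 1
Largest |r| is 6 at x = 38, residual 6.

x = 38, r = 6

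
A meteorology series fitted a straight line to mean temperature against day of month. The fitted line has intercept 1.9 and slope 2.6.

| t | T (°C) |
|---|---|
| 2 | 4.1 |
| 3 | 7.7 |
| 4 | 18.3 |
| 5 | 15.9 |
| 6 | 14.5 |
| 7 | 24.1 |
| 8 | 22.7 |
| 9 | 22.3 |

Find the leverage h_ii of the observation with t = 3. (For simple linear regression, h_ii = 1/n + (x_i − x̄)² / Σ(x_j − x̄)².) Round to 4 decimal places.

h = 0.2738

t̄ = (2 + 3 + 4 + 5 + 6 + 7 + 8 + 9)/8 = 5.5
Σ(t − t̄)² = 12.25 + 6.25 + 2.25 + 0.25 + 0.25 + 2.25 + 6.25 + 12.25 = 42
h = 1/8 + (-2.5)²/42 = 0.125 + 0.14881 = 0.2738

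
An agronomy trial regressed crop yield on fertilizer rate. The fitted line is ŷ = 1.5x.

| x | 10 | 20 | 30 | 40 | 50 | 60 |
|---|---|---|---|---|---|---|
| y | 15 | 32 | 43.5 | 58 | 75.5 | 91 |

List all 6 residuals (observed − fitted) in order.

0, 2, -1.5, -2, 0.5, 1

x=10: ŷ = 1.5·10 = 15; r = 15 − 15 = 0
x=20: ŷ = 1.5·20 = 30; r = 32 − 30 = 2
x=30: ŷ = 1.5·30 = 45; r = 43.5 − 45 = -1.5
x=40: ŷ = 1.5·40 = 60; r = 58 − 60 = -2
x=50: ŷ = 1.5·50 = 75; r = 75.5 − 75 = 0.5
x=60: ŷ = 1.5·60 = 90; r = 91 − 90 = 1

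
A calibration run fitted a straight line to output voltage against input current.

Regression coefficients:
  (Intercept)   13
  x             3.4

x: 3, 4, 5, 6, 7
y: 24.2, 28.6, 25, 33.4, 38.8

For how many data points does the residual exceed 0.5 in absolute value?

x=3: ŷ = 13 + 3.4·3 = 23.2; r = 24.2 − 23.2 = 1
x=4: ŷ = 13 + 3.4·4 = 26.6; r = 28.6 − 26.6 = 2
x=5: ŷ = 13 + 3.4·5 = 30; r = 25 − 30 = -5
x=6: ŷ = 13 + 3.4·6 = 33.4; r = 33.4 − 33.4 = 0
x=7: ŷ = 13 + 3.4·7 = 36.8; r = 38.8 − 36.8 = 2
|r| > 0.5: x=3 (|r|=1), x=4 (|r|=2), x=5 (|r|=5), x=7 (|r|=2) → 4

4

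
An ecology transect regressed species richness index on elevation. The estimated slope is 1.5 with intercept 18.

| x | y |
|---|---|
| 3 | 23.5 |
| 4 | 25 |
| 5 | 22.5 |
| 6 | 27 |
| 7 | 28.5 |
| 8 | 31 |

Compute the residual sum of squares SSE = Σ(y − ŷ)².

x=3: ŷ = 18 + 1.5·3 = 22.5; r = 23.5 − 22.5 = 1
x=4: ŷ = 18 + 1.5·4 = 24; r = 25 − 24 = 1
x=5: ŷ = 18 + 1.5·5 = 25.5; r = 22.5 − 25.5 = -3
x=6: ŷ = 18 + 1.5·6 = 27; r = 27 − 27 = 0
x=7: ŷ = 18 + 1.5·7 = 28.5; r = 28.5 − 28.5 = 0
x=8: ŷ = 18 + 1.5·8 = 30; r = 31 − 30 = 1
SSE = 1 + 1 + 9 + 0 + 0 + 1 = 12

SSE = 12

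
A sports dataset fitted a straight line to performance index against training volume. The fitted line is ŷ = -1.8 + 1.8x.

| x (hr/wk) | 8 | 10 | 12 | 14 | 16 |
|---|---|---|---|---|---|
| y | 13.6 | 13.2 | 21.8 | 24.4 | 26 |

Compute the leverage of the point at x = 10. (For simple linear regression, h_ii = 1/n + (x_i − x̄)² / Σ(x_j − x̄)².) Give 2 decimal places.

h = 0.30

x̄ = (8 + 10 + 12 + 14 + 16)/5 = 12
Σ(x − x̄)² = 16 + 4 + 0 + 4 + 16 = 40
h = 1/5 + (-2)²/40 = 0.2 + 0.1 = 0.30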